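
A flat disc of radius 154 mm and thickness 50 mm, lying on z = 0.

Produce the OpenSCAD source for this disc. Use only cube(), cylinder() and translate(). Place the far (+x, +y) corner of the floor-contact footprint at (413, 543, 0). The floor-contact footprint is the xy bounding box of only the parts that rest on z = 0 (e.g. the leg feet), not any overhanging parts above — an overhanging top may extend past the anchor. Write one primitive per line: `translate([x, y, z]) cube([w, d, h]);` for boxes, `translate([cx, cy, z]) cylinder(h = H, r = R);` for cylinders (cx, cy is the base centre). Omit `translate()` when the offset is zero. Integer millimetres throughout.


translate([259, 389, 0]) cylinder(h = 50, r = 154);


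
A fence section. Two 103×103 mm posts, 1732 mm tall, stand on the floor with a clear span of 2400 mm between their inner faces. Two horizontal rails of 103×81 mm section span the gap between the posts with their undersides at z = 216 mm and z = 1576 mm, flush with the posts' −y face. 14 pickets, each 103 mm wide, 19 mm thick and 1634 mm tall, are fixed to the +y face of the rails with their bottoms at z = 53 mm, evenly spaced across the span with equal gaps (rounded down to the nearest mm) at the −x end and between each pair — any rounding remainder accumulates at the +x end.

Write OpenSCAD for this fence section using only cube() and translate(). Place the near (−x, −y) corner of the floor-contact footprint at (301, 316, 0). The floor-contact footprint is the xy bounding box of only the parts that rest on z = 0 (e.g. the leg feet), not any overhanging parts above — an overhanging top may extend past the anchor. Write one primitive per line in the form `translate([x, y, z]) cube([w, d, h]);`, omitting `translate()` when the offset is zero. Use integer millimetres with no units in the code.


translate([301, 316, 0]) cube([103, 103, 1732]);
translate([2804, 316, 0]) cube([103, 103, 1732]);
translate([404, 316, 216]) cube([2400, 103, 81]);
translate([404, 316, 1576]) cube([2400, 103, 81]);
translate([467, 419, 53]) cube([103, 19, 1634]);
translate([633, 419, 53]) cube([103, 19, 1634]);
translate([799, 419, 53]) cube([103, 19, 1634]);
translate([965, 419, 53]) cube([103, 19, 1634]);
translate([1131, 419, 53]) cube([103, 19, 1634]);
translate([1297, 419, 53]) cube([103, 19, 1634]);
translate([1463, 419, 53]) cube([103, 19, 1634]);
translate([1629, 419, 53]) cube([103, 19, 1634]);
translate([1795, 419, 53]) cube([103, 19, 1634]);
translate([1961, 419, 53]) cube([103, 19, 1634]);
translate([2127, 419, 53]) cube([103, 19, 1634]);
translate([2293, 419, 53]) cube([103, 19, 1634]);
translate([2459, 419, 53]) cube([103, 19, 1634]);
translate([2625, 419, 53]) cube([103, 19, 1634]);


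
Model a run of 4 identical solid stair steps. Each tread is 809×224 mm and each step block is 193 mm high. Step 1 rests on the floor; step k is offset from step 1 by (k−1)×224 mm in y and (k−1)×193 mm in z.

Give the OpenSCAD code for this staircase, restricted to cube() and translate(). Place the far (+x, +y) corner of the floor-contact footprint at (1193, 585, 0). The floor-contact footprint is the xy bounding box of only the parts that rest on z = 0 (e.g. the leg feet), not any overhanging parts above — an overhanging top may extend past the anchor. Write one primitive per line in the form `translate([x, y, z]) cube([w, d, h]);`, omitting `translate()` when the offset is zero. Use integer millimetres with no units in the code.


translate([384, 361, 0]) cube([809, 224, 193]);
translate([384, 585, 193]) cube([809, 224, 193]);
translate([384, 809, 386]) cube([809, 224, 193]);
translate([384, 1033, 579]) cube([809, 224, 193]);


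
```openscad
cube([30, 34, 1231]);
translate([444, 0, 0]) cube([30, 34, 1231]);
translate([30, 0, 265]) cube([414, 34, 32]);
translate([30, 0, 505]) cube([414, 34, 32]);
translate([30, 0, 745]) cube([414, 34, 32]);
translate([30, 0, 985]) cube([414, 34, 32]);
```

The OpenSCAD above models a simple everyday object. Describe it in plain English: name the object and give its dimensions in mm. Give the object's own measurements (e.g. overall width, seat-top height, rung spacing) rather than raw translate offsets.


A straight ladder. Two 30×34 mm vertical rails, 1231 mm tall, stand 474 mm apart (outside-to-outside) with their front faces coplanar on the −y side. 4 rungs, each 34 mm deep and 32 mm tall, span between the inner faces of the rails, front faces flush with the rails. The lowest rung's underside is at z = 265 mm and rungs are spaced 240 mm apart (underside to underside).


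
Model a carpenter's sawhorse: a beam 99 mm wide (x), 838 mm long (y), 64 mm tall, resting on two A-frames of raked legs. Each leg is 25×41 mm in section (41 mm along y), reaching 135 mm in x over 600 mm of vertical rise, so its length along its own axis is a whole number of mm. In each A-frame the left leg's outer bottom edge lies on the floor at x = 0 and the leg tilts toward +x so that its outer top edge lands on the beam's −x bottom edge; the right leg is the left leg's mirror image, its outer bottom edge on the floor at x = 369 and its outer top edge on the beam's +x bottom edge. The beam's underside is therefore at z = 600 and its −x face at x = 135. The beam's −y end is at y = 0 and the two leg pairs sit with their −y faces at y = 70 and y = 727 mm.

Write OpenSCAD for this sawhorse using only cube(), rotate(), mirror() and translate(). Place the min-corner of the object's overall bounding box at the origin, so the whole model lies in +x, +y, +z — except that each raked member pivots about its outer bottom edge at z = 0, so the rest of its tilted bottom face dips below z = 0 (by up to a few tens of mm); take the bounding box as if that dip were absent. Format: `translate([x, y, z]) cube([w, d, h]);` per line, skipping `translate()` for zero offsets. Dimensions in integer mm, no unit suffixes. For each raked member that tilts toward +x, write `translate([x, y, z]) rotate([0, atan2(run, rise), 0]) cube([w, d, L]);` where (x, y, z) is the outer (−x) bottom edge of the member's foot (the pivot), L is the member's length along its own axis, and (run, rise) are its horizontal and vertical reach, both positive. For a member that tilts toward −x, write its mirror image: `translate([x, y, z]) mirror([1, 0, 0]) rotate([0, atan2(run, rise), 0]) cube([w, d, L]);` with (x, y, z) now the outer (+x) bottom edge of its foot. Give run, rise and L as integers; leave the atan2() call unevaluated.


// leg length = √(135² + 600²) = 615
// right-leg outer foot x = 2·135 + 99 = 369
// beam min-corner = (135, 0, 600)
translate([135, 0, 600]) cube([99, 838, 64]);
translate([0, 70, 0]) rotate([0, atan2(135, 600), 0]) cube([25, 41, 615]);
translate([369, 70, 0]) mirror([1, 0, 0]) rotate([0, atan2(135, 600), 0]) cube([25, 41, 615]);
translate([0, 727, 0]) rotate([0, atan2(135, 600), 0]) cube([25, 41, 615]);
translate([369, 727, 0]) mirror([1, 0, 0]) rotate([0, atan2(135, 600), 0]) cube([25, 41, 615]);


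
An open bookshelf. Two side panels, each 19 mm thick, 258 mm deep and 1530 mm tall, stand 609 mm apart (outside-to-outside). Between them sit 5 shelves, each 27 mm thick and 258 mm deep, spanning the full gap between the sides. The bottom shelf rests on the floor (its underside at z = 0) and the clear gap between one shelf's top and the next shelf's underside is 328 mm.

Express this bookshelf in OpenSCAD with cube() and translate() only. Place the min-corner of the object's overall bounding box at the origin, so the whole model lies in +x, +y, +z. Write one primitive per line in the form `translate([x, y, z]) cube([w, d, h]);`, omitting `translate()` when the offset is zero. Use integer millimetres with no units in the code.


cube([19, 258, 1530]);
translate([590, 0, 0]) cube([19, 258, 1530]);
translate([19, 0, 0]) cube([571, 258, 27]);
translate([19, 0, 355]) cube([571, 258, 27]);
translate([19, 0, 710]) cube([571, 258, 27]);
translate([19, 0, 1065]) cube([571, 258, 27]);
translate([19, 0, 1420]) cube([571, 258, 27]);


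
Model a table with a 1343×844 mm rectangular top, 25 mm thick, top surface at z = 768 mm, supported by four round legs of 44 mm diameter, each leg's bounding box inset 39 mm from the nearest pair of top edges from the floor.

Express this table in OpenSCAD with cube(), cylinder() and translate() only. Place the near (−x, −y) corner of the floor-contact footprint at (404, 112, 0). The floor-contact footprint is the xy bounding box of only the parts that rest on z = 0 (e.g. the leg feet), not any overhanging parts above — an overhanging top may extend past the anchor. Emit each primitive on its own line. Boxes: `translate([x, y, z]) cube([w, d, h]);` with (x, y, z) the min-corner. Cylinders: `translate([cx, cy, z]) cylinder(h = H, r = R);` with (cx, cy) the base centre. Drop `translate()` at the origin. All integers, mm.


translate([365, 73, 743]) cube([1343, 844, 25]);
translate([426, 134, 0]) cylinder(h = 743, r = 22);
translate([1647, 134, 0]) cylinder(h = 743, r = 22);
translate([426, 856, 0]) cylinder(h = 743, r = 22);
translate([1647, 856, 0]) cylinder(h = 743, r = 22);


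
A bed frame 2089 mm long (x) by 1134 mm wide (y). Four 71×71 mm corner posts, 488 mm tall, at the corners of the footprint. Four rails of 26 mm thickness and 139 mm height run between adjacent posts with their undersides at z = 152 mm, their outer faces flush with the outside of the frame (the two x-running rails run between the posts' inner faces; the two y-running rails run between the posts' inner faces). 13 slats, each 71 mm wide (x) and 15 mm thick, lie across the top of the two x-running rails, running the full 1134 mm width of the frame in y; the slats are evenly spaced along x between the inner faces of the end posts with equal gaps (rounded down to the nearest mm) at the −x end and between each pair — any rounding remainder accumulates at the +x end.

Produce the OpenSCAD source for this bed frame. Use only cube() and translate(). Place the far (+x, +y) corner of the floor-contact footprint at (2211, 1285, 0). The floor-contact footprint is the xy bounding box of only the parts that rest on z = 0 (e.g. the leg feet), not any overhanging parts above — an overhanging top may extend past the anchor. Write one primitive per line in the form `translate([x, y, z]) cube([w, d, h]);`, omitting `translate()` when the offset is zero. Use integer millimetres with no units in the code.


// slat z = rail_z + rail_h = 152 + 139 = 291
// slat gap = ⌊(1947 − 13·71) / 14⌋ = 73
translate([122, 151, 0]) cube([71, 71, 488]);
translate([122, 1214, 0]) cube([71, 71, 488]);
translate([2140, 151, 0]) cube([71, 71, 488]);
translate([2140, 1214, 0]) cube([71, 71, 488]);
translate([193, 151, 152]) cube([1947, 26, 139]);
translate([193, 1259, 152]) cube([1947, 26, 139]);
translate([122, 222, 152]) cube([26, 992, 139]);
translate([2185, 222, 152]) cube([26, 992, 139]);
translate([266, 151, 291]) cube([71, 1134, 15]);
translate([410, 151, 291]) cube([71, 1134, 15]);
translate([554, 151, 291]) cube([71, 1134, 15]);
translate([698, 151, 291]) cube([71, 1134, 15]);
translate([842, 151, 291]) cube([71, 1134, 15]);
translate([986, 151, 291]) cube([71, 1134, 15]);
translate([1130, 151, 291]) cube([71, 1134, 15]);
translate([1274, 151, 291]) cube([71, 1134, 15]);
translate([1418, 151, 291]) cube([71, 1134, 15]);
translate([1562, 151, 291]) cube([71, 1134, 15]);
translate([1706, 151, 291]) cube([71, 1134, 15]);
translate([1850, 151, 291]) cube([71, 1134, 15]);
translate([1994, 151, 291]) cube([71, 1134, 15]);


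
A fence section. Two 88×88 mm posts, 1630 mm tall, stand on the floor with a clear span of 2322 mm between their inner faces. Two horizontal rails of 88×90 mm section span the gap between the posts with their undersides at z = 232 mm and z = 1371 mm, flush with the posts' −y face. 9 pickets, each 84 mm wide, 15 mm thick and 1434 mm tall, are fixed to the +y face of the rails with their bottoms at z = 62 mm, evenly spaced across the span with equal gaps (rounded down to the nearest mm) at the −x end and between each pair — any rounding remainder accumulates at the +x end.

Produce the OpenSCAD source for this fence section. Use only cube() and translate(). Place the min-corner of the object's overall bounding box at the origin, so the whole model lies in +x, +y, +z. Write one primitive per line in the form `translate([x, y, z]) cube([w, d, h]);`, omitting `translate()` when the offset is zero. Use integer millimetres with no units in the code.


cube([88, 88, 1630]);
translate([2410, 0, 0]) cube([88, 88, 1630]);
translate([88, 0, 232]) cube([2322, 88, 90]);
translate([88, 0, 1371]) cube([2322, 88, 90]);
translate([244, 88, 62]) cube([84, 15, 1434]);
translate([484, 88, 62]) cube([84, 15, 1434]);
translate([724, 88, 62]) cube([84, 15, 1434]);
translate([964, 88, 62]) cube([84, 15, 1434]);
translate([1204, 88, 62]) cube([84, 15, 1434]);
translate([1444, 88, 62]) cube([84, 15, 1434]);
translate([1684, 88, 62]) cube([84, 15, 1434]);
translate([1924, 88, 62]) cube([84, 15, 1434]);
translate([2164, 88, 62]) cube([84, 15, 1434]);


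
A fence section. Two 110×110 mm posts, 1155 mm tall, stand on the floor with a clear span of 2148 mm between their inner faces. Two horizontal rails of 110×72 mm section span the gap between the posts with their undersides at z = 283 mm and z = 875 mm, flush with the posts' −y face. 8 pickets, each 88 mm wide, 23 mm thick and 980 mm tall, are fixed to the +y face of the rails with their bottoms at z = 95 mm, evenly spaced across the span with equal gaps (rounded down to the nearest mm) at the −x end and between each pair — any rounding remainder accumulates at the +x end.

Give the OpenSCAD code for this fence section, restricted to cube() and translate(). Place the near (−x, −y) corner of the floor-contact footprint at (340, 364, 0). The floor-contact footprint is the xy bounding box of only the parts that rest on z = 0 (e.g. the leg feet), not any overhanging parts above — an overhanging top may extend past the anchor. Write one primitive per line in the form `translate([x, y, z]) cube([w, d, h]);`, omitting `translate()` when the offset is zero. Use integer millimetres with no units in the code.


translate([340, 364, 0]) cube([110, 110, 1155]);
translate([2598, 364, 0]) cube([110, 110, 1155]);
translate([450, 364, 283]) cube([2148, 110, 72]);
translate([450, 364, 875]) cube([2148, 110, 72]);
translate([610, 474, 95]) cube([88, 23, 980]);
translate([858, 474, 95]) cube([88, 23, 980]);
translate([1106, 474, 95]) cube([88, 23, 980]);
translate([1354, 474, 95]) cube([88, 23, 980]);
translate([1602, 474, 95]) cube([88, 23, 980]);
translate([1850, 474, 95]) cube([88, 23, 980]);
translate([2098, 474, 95]) cube([88, 23, 980]);
translate([2346, 474, 95]) cube([88, 23, 980]);


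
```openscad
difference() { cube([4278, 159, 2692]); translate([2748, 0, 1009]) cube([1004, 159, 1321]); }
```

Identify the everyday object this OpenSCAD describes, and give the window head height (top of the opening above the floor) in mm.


A wall with a window opening. The window head height is 2330 mm.

A wall with a rectangular opening subtracted — a window. Sill at z = 1009, opening 1321 mm tall, so the head is at 1009 + 1321 = 2330 mm.


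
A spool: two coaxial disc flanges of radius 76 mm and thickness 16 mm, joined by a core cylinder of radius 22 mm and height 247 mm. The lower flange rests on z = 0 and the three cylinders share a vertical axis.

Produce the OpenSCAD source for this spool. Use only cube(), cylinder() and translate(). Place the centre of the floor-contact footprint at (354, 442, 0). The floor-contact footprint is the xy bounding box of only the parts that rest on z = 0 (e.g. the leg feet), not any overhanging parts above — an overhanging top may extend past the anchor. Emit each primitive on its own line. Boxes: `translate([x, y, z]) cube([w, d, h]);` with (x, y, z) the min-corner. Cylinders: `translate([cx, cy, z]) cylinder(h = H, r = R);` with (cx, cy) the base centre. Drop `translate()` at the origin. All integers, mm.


translate([354, 442, 0]) cylinder(h = 16, r = 76);
translate([354, 442, 16]) cylinder(h = 247, r = 22);
translate([354, 442, 263]) cylinder(h = 16, r = 76);


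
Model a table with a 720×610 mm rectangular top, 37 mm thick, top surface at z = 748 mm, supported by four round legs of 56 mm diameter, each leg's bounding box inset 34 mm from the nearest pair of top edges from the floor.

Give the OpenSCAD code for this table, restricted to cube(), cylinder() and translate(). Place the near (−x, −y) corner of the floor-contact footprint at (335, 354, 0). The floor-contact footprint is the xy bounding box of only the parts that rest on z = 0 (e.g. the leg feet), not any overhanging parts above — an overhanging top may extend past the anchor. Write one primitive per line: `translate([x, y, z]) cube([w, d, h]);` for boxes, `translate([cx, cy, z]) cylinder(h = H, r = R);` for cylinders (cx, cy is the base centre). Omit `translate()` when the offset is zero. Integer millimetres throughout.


translate([301, 320, 711]) cube([720, 610, 37]);
translate([363, 382, 0]) cylinder(h = 711, r = 28);
translate([959, 382, 0]) cylinder(h = 711, r = 28);
translate([363, 868, 0]) cylinder(h = 711, r = 28);
translate([959, 868, 0]) cylinder(h = 711, r = 28);


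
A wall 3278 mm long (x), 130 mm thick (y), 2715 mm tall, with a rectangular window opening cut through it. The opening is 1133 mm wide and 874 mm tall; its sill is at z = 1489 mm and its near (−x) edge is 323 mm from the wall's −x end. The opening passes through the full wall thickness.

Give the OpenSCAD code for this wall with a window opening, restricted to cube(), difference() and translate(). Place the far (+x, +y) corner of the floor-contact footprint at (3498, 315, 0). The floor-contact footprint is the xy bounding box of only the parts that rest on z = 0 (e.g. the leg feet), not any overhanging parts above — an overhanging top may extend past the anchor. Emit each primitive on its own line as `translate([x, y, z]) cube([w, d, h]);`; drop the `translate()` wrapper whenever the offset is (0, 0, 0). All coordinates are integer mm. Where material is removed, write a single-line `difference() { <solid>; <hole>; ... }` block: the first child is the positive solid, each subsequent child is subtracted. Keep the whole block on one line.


difference() { translate([220, 185, 0]) cube([3278, 130, 2715]); translate([543, 185, 1489]) cube([1133, 130, 874]); }


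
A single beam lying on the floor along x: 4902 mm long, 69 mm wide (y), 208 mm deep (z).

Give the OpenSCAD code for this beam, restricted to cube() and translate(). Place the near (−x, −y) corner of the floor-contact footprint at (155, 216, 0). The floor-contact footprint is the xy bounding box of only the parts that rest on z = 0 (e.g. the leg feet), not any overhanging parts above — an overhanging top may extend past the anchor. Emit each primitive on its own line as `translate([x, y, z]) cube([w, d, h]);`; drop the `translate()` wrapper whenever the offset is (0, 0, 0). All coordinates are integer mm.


translate([155, 216, 0]) cube([4902, 69, 208]);


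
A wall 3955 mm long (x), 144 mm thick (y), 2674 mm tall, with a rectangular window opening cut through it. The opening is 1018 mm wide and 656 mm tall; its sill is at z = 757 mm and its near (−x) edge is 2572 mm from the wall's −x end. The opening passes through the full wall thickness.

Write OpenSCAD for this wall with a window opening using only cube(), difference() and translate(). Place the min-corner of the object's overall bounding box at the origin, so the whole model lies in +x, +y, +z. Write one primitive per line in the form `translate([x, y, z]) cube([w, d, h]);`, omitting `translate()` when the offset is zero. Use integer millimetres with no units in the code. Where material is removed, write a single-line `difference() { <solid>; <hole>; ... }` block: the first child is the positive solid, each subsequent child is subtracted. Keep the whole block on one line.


difference() { cube([3955, 144, 2674]); translate([2572, 0, 757]) cube([1018, 144, 656]); }


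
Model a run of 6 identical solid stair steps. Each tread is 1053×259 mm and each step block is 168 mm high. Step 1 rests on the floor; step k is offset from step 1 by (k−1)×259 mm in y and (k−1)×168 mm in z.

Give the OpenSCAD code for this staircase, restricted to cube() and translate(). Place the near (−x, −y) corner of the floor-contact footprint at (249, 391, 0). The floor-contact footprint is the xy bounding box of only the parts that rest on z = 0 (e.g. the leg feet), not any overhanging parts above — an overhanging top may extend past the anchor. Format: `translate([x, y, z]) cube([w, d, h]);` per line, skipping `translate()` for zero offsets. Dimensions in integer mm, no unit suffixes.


translate([249, 391, 0]) cube([1053, 259, 168]);
translate([249, 650, 168]) cube([1053, 259, 168]);
translate([249, 909, 336]) cube([1053, 259, 168]);
translate([249, 1168, 504]) cube([1053, 259, 168]);
translate([249, 1427, 672]) cube([1053, 259, 168]);
translate([249, 1686, 840]) cube([1053, 259, 168]);


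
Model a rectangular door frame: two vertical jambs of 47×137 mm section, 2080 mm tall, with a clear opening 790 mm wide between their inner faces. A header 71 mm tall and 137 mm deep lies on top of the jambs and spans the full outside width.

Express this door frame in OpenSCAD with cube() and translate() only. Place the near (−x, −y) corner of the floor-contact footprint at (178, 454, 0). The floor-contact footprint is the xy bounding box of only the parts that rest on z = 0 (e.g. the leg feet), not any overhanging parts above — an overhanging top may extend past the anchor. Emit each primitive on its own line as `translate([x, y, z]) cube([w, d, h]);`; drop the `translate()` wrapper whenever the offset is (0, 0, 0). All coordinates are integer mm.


translate([178, 454, 0]) cube([47, 137, 2080]);
translate([1015, 454, 0]) cube([47, 137, 2080]);
translate([178, 454, 2080]) cube([884, 137, 71]);


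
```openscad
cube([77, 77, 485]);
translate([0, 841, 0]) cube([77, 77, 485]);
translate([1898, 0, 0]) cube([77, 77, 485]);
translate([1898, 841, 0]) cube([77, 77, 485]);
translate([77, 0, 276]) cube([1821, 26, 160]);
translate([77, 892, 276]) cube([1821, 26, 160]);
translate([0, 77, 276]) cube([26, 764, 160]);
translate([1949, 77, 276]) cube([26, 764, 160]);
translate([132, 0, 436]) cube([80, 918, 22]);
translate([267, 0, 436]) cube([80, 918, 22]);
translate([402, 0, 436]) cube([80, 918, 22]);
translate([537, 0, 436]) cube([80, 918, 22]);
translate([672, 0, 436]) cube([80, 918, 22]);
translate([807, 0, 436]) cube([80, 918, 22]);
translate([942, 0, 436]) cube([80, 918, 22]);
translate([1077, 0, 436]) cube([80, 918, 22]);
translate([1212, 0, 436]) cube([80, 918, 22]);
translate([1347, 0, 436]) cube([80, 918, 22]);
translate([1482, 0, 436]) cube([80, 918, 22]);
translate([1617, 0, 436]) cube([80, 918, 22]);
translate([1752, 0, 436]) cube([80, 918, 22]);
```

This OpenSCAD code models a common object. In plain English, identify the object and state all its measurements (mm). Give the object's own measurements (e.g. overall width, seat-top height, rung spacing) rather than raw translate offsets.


A bed frame 1975 mm long (x) by 918 mm wide (y). Four 77×77 mm corner posts, 485 mm tall, at the corners of the footprint. Four rails of 26 mm thickness and 160 mm height run between adjacent posts with their undersides at z = 276 mm, their outer faces flush with the outside of the frame (the two x-running rails run between the posts' inner faces; the two y-running rails run between the posts' inner faces). 13 slats, each 80 mm wide (x) and 22 mm thick, lie across the top of the two x-running rails, running the full 918 mm width of the frame in y; along x they sit between the end posts with a 55 mm gap after the −x posts and between neighbouring slats, leaving 66 mm before the +x posts.


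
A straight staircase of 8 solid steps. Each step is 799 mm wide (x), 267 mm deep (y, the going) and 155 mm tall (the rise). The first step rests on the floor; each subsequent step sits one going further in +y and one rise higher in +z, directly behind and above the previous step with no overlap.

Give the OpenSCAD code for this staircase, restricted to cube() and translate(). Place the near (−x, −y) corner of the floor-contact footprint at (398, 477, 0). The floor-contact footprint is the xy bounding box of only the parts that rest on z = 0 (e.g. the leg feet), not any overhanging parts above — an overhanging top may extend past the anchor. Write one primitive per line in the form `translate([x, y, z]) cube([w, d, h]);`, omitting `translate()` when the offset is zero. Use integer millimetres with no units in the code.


translate([398, 477, 0]) cube([799, 267, 155]);
translate([398, 744, 155]) cube([799, 267, 155]);
translate([398, 1011, 310]) cube([799, 267, 155]);
translate([398, 1278, 465]) cube([799, 267, 155]);
translate([398, 1545, 620]) cube([799, 267, 155]);
translate([398, 1812, 775]) cube([799, 267, 155]);
translate([398, 2079, 930]) cube([799, 267, 155]);
translate([398, 2346, 1085]) cube([799, 267, 155]);


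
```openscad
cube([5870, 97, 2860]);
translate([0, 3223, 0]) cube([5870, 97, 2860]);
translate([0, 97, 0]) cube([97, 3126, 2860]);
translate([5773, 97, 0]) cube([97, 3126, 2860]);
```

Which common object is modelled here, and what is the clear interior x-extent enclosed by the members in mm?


A house (or room) frame. The interior width is 5676 mm.

Four 2860 mm walls enclosing a rectangle with no floor or roof — a room or house frame. Outside width is 5870 mm and wall thickness is 97 mm, so the interior width is 5870 − 2 × 97 = 5676 mm.


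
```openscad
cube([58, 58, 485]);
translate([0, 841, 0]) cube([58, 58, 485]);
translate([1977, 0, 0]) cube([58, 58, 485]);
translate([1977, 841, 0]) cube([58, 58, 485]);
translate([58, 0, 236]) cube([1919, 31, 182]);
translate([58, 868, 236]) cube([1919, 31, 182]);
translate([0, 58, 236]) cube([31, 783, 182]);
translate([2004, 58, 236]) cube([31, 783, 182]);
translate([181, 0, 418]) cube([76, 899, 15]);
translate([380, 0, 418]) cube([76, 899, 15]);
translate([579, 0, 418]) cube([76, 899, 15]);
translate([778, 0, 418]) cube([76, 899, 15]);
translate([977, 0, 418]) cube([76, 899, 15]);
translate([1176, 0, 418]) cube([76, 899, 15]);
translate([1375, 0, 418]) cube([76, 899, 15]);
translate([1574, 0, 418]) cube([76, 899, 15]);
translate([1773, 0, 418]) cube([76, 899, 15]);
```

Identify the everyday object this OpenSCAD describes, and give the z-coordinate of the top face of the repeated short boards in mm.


A bed frame. The slat-top height is 433 mm.

Four posts, four rails, and a row of slats — a bed frame. Slats sit on the rails at z = 236 + 182 = 418; with slat thickness 15, the top is 433 mm.


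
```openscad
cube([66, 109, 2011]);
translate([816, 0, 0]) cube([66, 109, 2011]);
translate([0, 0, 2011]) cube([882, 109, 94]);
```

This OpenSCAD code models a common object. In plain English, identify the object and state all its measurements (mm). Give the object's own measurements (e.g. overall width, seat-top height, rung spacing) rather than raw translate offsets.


A door frame. The clear opening is 750 mm wide and 2011 mm high. Two 66 mm wide jambs, 109 mm deep, stand either side of the opening from the floor to the top of the opening. A 94 mm thick head sits across the top of both jambs, spanning the full outside width of the frame.


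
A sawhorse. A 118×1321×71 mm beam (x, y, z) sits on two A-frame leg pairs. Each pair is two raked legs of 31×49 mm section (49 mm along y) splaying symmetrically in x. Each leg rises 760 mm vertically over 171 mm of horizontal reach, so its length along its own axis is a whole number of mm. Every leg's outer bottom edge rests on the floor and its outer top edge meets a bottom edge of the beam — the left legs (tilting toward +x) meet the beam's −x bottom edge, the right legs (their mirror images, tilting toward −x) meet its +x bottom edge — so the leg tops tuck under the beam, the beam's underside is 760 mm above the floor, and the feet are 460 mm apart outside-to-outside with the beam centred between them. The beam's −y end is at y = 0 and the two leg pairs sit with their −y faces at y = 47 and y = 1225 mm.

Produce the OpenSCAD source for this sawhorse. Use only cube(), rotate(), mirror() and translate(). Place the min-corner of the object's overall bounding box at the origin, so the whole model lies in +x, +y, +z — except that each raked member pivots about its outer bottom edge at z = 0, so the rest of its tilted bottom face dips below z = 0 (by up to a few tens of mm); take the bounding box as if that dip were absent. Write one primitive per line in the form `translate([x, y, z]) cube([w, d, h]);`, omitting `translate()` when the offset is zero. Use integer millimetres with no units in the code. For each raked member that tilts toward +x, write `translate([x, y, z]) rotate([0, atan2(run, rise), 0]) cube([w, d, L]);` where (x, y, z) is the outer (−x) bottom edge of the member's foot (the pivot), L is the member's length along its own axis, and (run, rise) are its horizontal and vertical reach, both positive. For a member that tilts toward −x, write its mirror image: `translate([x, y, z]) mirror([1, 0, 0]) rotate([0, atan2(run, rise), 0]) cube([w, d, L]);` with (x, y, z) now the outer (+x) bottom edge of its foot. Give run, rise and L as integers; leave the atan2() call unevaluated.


translate([171, 0, 760]) cube([118, 1321, 71]);
translate([0, 47, 0]) rotate([0, atan2(171, 760), 0]) cube([31, 49, 779]);
translate([460, 47, 0]) mirror([1, 0, 0]) rotate([0, atan2(171, 760), 0]) cube([31, 49, 779]);
translate([0, 1225, 0]) rotate([0, atan2(171, 760), 0]) cube([31, 49, 779]);
translate([460, 1225, 0]) mirror([1, 0, 0]) rotate([0, atan2(171, 760), 0]) cube([31, 49, 779]);


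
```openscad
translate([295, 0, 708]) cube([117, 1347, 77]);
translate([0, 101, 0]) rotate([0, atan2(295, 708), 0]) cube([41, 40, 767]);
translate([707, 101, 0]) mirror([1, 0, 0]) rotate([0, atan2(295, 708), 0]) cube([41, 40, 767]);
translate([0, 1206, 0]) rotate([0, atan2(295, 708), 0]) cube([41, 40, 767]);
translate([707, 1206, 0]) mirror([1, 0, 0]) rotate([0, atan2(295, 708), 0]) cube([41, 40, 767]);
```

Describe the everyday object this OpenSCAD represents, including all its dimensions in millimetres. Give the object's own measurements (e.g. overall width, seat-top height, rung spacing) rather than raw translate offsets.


A sawhorse. A 117×1347×77 mm beam (x, y, z) sits on two A-frame leg pairs. Each pair is two raked legs of 41×40 mm section (40 mm along y) splaying symmetrically in x. Each leg rises 708 mm vertically over 295 mm of horizontal reach and is 767 mm long along its own axis. Every leg's outer bottom edge rests on the floor and its outer top edge meets a bottom edge of the beam — the left legs (tilting toward +x) meet the beam's −x bottom edge, the right legs (their mirror images, tilting toward −x) meet its +x bottom edge — so the leg tops tuck under the beam, the beam's underside is 708 mm above the floor, and the feet are 707 mm apart outside-to-outside with the beam centred between them. The two leg pairs are set in 101 mm from either end of the beam.


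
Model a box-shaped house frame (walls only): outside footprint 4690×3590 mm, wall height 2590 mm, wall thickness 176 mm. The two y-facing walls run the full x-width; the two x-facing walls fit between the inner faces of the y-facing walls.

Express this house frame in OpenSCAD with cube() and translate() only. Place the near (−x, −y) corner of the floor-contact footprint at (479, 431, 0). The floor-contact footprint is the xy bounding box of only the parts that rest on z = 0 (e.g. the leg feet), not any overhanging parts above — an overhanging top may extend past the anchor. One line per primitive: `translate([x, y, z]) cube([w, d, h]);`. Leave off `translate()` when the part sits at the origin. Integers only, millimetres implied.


translate([479, 431, 0]) cube([4690, 176, 2590]);
translate([479, 3845, 0]) cube([4690, 176, 2590]);
translate([479, 607, 0]) cube([176, 3238, 2590]);
translate([4993, 607, 0]) cube([176, 3238, 2590]);


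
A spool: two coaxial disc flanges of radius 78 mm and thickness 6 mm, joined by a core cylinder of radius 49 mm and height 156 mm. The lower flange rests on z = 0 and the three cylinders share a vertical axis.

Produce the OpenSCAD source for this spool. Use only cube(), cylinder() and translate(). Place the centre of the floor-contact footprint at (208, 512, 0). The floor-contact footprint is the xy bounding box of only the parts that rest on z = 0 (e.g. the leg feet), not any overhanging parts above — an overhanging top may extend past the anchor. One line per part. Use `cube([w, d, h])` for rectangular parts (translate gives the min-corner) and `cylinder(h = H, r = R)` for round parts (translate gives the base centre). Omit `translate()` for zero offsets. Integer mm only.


translate([208, 512, 0]) cylinder(h = 6, r = 78);
translate([208, 512, 6]) cylinder(h = 156, r = 49);
translate([208, 512, 162]) cylinder(h = 6, r = 78);


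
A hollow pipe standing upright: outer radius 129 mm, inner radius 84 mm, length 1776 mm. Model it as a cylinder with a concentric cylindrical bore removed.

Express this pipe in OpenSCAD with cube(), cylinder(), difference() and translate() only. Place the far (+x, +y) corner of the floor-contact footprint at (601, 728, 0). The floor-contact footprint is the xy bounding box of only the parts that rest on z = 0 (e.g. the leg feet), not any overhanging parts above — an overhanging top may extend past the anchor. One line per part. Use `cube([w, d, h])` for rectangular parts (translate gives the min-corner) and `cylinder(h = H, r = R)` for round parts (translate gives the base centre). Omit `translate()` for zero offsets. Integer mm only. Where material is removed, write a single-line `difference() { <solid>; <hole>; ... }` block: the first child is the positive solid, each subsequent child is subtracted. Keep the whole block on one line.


difference() { translate([472, 599, 0]) cylinder(h = 1776, r = 129); translate([472, 599, 0]) cylinder(h = 1776, r = 84); }


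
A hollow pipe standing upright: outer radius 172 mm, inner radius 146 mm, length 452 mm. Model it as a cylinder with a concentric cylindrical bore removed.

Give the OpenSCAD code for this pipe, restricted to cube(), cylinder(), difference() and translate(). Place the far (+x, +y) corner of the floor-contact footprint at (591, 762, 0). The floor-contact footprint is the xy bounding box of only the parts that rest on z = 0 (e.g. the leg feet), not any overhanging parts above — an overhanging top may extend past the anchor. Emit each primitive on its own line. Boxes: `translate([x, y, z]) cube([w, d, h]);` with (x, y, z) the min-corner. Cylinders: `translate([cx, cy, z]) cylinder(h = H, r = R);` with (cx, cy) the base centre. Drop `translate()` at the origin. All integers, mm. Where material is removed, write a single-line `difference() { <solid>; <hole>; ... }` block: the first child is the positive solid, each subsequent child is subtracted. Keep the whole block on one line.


difference() { translate([419, 590, 0]) cylinder(h = 452, r = 172); translate([419, 590, 0]) cylinder(h = 452, r = 146); }


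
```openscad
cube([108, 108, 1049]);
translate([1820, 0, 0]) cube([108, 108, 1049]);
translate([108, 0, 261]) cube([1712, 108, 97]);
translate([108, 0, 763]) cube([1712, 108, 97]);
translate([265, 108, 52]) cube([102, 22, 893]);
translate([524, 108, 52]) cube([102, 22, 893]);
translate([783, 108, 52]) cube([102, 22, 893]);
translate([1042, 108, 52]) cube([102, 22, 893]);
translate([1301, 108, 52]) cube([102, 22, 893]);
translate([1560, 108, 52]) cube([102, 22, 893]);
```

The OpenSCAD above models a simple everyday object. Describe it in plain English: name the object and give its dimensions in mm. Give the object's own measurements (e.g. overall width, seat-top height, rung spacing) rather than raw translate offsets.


A fence section. Two 108×108 mm posts, 1049 mm tall, stand on the floor with a clear span of 1712 mm between their inner faces. Two horizontal rails of 108×97 mm section span the gap between the posts with their undersides at z = 261 mm and z = 763 mm, flush with the posts' −y face. 6 pickets, each 102 mm wide, 22 mm thick and 893 mm tall, are fixed to the +y face of the rails with their bottoms at z = 52 mm, spaced across the span with a 157 mm gap after the −x post and between neighbouring pickets, with 158 mm left before the +x post.


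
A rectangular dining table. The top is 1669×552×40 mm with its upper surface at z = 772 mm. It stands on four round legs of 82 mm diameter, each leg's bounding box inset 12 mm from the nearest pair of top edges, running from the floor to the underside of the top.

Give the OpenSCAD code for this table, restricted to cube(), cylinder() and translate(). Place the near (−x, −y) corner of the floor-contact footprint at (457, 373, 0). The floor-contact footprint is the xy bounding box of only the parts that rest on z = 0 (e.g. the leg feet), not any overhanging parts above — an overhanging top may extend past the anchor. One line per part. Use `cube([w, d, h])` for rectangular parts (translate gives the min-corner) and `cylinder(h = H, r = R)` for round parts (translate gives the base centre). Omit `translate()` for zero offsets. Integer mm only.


// leg_h = 772 - 40 = 732
translate([445, 361, 732]) cube([1669, 552, 40]);
translate([498, 414, 0]) cylinder(h = 732, r = 41);
translate([2061, 414, 0]) cylinder(h = 732, r = 41);
translate([498, 860, 0]) cylinder(h = 732, r = 41);
translate([2061, 860, 0]) cylinder(h = 732, r = 41);


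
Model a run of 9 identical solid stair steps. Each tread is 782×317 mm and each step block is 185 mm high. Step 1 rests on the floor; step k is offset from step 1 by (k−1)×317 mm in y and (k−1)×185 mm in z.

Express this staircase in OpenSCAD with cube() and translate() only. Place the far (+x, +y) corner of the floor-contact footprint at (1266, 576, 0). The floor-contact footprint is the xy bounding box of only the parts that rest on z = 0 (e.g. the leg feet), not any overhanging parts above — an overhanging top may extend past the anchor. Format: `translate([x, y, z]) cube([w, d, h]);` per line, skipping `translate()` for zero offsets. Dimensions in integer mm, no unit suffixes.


translate([484, 259, 0]) cube([782, 317, 185]);
translate([484, 576, 185]) cube([782, 317, 185]);
translate([484, 893, 370]) cube([782, 317, 185]);
translate([484, 1210, 555]) cube([782, 317, 185]);
translate([484, 1527, 740]) cube([782, 317, 185]);
translate([484, 1844, 925]) cube([782, 317, 185]);
translate([484, 2161, 1110]) cube([782, 317, 185]);
translate([484, 2478, 1295]) cube([782, 317, 185]);
translate([484, 2795, 1480]) cube([782, 317, 185]);


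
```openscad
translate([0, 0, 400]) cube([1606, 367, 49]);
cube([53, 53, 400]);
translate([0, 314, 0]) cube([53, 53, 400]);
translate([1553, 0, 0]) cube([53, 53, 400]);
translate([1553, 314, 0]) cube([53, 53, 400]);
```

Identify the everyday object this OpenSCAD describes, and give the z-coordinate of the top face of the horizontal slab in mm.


A bench. The seat-top height is 449 mm.

A long slab on four corner posts — a bench. The slab sits at z = 400 with thickness 49, so the top is 400 + 49 = 449 mm.


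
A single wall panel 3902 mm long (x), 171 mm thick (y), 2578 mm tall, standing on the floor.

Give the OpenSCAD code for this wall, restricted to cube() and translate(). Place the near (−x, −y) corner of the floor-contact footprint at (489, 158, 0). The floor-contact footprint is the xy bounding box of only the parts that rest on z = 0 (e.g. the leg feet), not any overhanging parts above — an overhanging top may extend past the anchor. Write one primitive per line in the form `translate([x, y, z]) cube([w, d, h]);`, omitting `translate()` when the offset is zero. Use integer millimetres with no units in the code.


translate([489, 158, 0]) cube([3902, 171, 2578]);
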